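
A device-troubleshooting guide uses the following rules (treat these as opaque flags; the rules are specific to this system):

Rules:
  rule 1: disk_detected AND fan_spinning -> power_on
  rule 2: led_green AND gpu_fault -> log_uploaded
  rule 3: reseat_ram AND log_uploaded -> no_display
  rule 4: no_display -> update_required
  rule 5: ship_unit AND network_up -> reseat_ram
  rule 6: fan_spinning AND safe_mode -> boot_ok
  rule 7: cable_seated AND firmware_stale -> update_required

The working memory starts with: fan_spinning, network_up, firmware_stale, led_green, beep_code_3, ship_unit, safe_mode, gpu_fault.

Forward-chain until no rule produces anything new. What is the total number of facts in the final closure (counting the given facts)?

Round 1 — rule 2, rule 5, rule 6, derive log_uploaded, reseat_ram, boot_ok.
Round 2 — rule 3, derive no_display.
Round 3 — rule 4, derive update_required.
Closure: {beep_code_3, boot_ok, fan_spinning, firmware_stale, gpu_fault, led_green, log_uploaded, network_up, no_display, reseat_ram, safe_mode, ship_unit, update_required} — 13 facts.

13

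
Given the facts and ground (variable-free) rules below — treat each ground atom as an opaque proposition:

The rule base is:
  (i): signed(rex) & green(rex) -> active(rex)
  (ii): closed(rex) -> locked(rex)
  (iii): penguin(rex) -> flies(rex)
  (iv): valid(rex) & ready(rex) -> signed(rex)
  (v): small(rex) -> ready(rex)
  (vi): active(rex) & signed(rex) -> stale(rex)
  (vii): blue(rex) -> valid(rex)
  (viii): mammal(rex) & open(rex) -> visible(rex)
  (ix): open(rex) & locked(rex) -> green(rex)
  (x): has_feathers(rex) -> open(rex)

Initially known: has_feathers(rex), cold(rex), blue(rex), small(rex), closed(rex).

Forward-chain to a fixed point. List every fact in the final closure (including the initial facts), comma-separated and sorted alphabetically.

active(rex), blue(rex), closed(rex), cold(rex), green(rex), has_feathers(rex), locked(rex), open(rex), ready(rex), signed(rex), small(rex), stale(rex), valid(rex)

Round 1 fires (ii), (v), (vii), (x), giving locked(rex), ready(rex), valid(rex), open(rex).
Round 2 fires (iv), (ix), giving signed(rex), green(rex).
Round 3 fires (i), giving active(rex).
Round 4 fires (vi), giving stale(rex).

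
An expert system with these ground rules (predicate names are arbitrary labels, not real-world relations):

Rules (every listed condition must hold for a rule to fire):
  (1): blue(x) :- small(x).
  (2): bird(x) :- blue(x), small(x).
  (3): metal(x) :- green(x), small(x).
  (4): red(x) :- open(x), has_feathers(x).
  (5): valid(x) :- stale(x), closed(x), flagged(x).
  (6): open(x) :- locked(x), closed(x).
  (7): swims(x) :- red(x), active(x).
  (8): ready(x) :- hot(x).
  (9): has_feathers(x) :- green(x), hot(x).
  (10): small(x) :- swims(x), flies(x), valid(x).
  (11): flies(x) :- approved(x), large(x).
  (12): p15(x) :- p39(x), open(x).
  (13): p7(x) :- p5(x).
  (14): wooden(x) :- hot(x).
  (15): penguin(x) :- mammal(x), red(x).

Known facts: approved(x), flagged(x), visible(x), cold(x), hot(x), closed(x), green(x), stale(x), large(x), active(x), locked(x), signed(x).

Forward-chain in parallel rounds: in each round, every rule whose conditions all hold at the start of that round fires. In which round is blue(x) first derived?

5

Round 1 fires (5), (6), (8), (9), (11), (14), giving valid(x), open(x), ready(x), has_feathers(x), flies(x), wooden(x).
Round 2 fires (4), giving red(x).
Round 3 fires (7), giving swims(x).
Round 4 fires (10), giving small(x).
Round 5 fires (1), (3), giving blue(x), metal(x).
blue(x) first appears in round 5.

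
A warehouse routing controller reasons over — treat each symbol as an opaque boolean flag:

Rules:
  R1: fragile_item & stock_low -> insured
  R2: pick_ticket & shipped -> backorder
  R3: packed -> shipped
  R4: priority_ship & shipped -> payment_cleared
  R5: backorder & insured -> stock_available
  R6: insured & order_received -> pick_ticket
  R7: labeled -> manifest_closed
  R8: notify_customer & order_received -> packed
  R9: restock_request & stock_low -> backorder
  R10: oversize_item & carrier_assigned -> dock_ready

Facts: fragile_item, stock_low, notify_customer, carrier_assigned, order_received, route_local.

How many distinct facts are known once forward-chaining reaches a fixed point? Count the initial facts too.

12

Round 1: R1 [fragile_item & stock_low -> insured]; R8 [notify_customer & order_received -> packed]. Adds insured, packed.
Round 2: R3 [packed -> shipped]; R6 [insured & order_received -> pick_ticket]. Adds shipped, pick_ticket.
Round 3: R2 [pick_ticket & shipped -> backorder]. Adds backorder.
Round 4: R5 [backorder & insured -> stock_available]. Adds stock_available.
Closure: {backorder, carrier_assigned, fragile_item, insured, notify_customer, order_received, packed, pick_ticket, route_local, shipped, stock_available, stock_low} — 12 facts.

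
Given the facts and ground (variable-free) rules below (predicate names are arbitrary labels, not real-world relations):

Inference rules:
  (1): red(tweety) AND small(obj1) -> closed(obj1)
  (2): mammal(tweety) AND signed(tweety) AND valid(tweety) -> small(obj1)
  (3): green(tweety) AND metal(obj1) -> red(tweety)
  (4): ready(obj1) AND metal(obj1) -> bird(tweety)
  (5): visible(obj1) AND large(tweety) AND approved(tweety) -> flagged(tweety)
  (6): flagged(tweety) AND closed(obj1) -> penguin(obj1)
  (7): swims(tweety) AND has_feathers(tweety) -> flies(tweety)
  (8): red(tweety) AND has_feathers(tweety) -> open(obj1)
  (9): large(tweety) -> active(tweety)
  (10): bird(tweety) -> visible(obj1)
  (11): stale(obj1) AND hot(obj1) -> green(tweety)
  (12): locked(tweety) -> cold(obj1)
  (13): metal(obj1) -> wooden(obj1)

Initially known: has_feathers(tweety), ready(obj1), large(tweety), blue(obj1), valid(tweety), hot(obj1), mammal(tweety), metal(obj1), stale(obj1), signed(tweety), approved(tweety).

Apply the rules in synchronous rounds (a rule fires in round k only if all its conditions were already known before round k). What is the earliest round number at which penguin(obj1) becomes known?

Round 1 — (2), (4), (9), (11), (13), derive small(obj1), bird(tweety), active(tweety), green(tweety), wooden(obj1).
Round 2 — (3), (10), derive red(tweety), visible(obj1).
Round 3 — (1), (5), (8), derive closed(obj1), flagged(tweety), open(obj1).
Round 4 — (6), derive penguin(obj1).
penguin(obj1) first appears in round 4.

4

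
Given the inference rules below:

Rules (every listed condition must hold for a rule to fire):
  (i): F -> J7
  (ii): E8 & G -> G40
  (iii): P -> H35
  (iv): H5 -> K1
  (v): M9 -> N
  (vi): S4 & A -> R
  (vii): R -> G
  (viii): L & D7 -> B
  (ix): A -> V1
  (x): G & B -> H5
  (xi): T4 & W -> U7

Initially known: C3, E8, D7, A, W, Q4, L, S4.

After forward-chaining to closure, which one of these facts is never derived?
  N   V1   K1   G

Round 1 fires (vi), (viii), (ix), giving R, B, V1.
Round 2 fires (vii), giving G.
Round 3 fires (ii), (x), giving G40, H5.
Round 4 fires (iv), giving K1.
Derived: G (round 2), V1 (round 1), K1 (round 4). N never appears in any round.

N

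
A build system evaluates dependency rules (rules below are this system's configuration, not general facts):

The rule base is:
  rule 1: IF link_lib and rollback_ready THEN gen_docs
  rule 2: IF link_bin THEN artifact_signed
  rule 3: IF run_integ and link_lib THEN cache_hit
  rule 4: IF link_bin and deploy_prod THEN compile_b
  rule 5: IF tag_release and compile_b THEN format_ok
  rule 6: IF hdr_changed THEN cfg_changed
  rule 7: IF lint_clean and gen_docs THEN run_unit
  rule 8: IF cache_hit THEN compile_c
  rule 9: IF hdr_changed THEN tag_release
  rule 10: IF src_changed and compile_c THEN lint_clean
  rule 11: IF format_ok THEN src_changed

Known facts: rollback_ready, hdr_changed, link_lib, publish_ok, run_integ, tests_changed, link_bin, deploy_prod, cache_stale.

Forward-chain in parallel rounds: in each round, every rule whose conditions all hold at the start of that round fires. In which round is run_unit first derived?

Round 1 — rule 1, rule 2, rule 3, rule 4, rule 6, rule 9, derive gen_docs, artifact_signed, cache_hit, compile_b, cfg_changed, tag_release.
Round 2 — rule 5, rule 8, derive format_ok, compile_c.
Round 3 — rule 11, derive src_changed.
Round 4 — rule 10, derive lint_clean.
Round 5 — rule 7, derive run_unit.
run_unit first appears in round 5.

5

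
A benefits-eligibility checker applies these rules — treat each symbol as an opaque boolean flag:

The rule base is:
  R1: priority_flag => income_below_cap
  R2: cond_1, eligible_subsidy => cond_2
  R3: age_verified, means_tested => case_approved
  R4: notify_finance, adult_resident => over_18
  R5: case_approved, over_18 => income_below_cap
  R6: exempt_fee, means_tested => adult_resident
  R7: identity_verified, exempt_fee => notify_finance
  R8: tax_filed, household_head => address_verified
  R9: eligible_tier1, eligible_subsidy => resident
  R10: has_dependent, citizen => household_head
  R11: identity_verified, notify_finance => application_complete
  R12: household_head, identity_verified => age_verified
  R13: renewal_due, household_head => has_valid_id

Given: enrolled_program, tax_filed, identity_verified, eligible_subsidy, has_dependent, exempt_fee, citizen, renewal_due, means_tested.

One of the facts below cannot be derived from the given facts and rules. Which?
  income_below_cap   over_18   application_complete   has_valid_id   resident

Round 1: R6 [exempt_fee, means_tested => adult_resident]; R7 [identity_verified, exempt_fee => notify_finance]; R10 [has_dependent, citizen => household_head]. New: adult_resident, notify_finance, household_head.
Round 2: R4 [notify_finance, adult_resident => over_18]; R8 [tax_filed, household_head => address_verified]; R11 [identity_verified, notify_finance => application_complete]; R12 [household_head, identity_verified => age_verified]; R13 [renewal_due, household_head => has_valid_id]. New: over_18, address_verified, application_complete, age_verified, has_valid_id.
Round 3: R3 [age_verified, means_tested => case_approved]. New: case_approved.
Round 4: R5 [case_approved, over_18 => income_below_cap]. New: income_below_cap.
Derived: has_valid_id (round 2), income_below_cap (round 4), application_complete (round 2), over_18 (round 2). resident never appears in any round.

resident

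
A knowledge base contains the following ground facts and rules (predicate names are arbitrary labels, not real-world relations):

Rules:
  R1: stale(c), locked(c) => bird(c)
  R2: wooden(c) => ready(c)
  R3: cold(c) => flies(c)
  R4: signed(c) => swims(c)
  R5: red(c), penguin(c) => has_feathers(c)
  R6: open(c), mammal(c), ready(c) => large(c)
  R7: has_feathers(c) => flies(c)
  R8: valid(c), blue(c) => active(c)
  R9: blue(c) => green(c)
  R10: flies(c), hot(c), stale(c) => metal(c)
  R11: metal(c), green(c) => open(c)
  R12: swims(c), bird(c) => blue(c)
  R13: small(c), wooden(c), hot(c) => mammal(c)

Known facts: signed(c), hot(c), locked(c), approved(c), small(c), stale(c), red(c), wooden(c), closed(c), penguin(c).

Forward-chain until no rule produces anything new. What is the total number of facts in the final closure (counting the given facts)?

Round 1: R1 [stale(c), locked(c) => bird(c)]; R2 [wooden(c) => ready(c)]; R4 [signed(c) => swims(c)]; R5 [red(c), penguin(c) => has_feathers(c)]; R13 [small(c), wooden(c), hot(c) => mammal(c)]. New: bird(c), ready(c), swims(c), has_feathers(c), mammal(c).
Round 2: R7 [has_feathers(c) => flies(c)]; R12 [swims(c), bird(c) => blue(c)]. New: flies(c), blue(c).
Round 3: R9 [blue(c) => green(c)]; R10 [flies(c), hot(c), stale(c) => metal(c)]. New: green(c), metal(c).
Round 4: R11 [metal(c), green(c) => open(c)]. New: open(c).
Round 5: R6 [open(c), mammal(c), ready(c) => large(c)]. New: large(c).
Closure: {approved(c), bird(c), blue(c), closed(c), flies(c), green(c), has_feathers(c), hot(c), large(c), locked(c), mammal(c), metal(c), open(c), penguin(c), ready(c), red(c), signed(c), small(c), stale(c), swims(c), wooden(c)} — 21 facts.

21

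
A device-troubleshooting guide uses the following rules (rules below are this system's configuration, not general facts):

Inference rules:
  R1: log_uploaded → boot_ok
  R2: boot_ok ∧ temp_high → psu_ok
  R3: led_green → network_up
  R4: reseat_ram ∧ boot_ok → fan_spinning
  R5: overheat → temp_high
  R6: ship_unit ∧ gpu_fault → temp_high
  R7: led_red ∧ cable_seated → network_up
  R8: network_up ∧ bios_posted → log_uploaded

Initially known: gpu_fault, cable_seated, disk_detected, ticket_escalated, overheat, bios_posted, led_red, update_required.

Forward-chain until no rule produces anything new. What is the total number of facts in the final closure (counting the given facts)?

Round 1 — R5, R7, derive temp_high, network_up.
Round 2 — R8, derive log_uploaded.
Round 3 — R1, derive boot_ok.
Round 4 — R2, derive psu_ok.
Closure: {bios_posted, boot_ok, cable_seated, disk_detected, gpu_fault, led_red, log_uploaded, network_up, overheat, psu_ok, temp_high, ticket_escalated, update_required} — 13 facts.

13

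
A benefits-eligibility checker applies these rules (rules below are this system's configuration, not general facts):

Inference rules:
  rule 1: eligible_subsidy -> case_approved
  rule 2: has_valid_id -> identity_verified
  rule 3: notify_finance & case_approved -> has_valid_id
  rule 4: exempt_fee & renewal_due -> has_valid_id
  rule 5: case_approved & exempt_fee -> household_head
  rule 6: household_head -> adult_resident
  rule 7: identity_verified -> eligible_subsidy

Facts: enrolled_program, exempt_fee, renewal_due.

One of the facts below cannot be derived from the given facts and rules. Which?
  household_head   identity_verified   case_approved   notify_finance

[1] rule 4 [exempt_fee & renewal_due -> has_valid_id]. ⇒ new: has_valid_id.
[2] rule 2 [has_valid_id -> identity_verified]. ⇒ new: identity_verified.
[3] rule 7 [identity_verified -> eligible_subsidy]. ⇒ new: eligible_subsidy.
[4] rule 1 [eligible_subsidy -> case_approved]. ⇒ new: case_approved.
[5] rule 5 [case_approved & exempt_fee -> household_head]. ⇒ new: household_head.
[6] rule 6 [household_head -> adult_resident]. ⇒ new: adult_resident.
Derived: case_approved (round 4), identity_verified (round 2), household_head (round 5). notify_finance never appears in any round.

notify_finance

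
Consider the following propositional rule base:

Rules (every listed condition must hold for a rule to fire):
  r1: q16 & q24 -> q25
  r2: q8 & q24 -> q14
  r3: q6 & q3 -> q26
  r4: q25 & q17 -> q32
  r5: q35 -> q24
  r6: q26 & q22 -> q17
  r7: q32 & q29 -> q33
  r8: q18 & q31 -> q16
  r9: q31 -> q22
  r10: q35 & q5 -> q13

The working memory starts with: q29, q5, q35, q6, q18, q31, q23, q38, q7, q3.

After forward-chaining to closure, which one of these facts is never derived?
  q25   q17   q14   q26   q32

Round 1: r3 [q6 & q3 -> q26]; r5 [q35 -> q24]; r8 [q18 & q31 -> q16]; r9 [q31 -> q22]; r10 [q35 & q5 -> q13]. New: q26, q24, q16, q22, q13.
Round 2: r1 [q16 & q24 -> q25]; r6 [q26 & q22 -> q17]. New: q25, q17.
Round 3: r4 [q25 & q17 -> q32]. New: q32.
Round 4: r7 [q32 & q29 -> q33]. New: q33.
Derived: q25 (round 2), q17 (round 2), q32 (round 3), q26 (round 1). q14 never appears in any round.

q14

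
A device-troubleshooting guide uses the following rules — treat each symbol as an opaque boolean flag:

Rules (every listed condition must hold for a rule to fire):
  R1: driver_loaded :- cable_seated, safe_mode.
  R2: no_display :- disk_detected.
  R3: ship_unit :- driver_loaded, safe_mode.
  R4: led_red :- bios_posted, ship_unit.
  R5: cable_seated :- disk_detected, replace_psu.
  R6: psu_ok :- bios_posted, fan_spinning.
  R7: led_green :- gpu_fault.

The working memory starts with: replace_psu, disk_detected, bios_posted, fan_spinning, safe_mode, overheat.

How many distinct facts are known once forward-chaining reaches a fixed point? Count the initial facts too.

Round 1 fires R2, R5, R6, giving no_display, cable_seated, psu_ok.
Round 2 fires R1, giving driver_loaded.
Round 3 fires R3, giving ship_unit.
Round 4 fires R4, giving led_red.
Closure: {bios_posted, cable_seated, disk_detected, driver_loaded, fan_spinning, led_red, no_display, overheat, psu_ok, replace_psu, safe_mode, ship_unit} — 12 facts.

12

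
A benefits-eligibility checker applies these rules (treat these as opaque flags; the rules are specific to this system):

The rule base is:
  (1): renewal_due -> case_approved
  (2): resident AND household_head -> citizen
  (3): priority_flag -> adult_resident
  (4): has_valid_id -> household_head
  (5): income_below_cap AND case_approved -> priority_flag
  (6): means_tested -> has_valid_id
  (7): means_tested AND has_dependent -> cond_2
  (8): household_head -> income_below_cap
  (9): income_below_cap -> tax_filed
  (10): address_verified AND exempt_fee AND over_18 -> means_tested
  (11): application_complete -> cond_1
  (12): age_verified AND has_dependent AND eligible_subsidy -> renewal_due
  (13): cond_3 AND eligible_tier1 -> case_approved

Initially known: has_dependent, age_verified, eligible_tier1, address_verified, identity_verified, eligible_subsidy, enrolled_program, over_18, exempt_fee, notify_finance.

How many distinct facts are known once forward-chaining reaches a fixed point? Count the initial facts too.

20

Round 1: (10) [address_verified AND exempt_fee AND over_18 -> means_tested]; (12) [age_verified AND has_dependent AND eligible_subsidy -> renewal_due]. New: means_tested, renewal_due.
Round 2: (1) [renewal_due -> case_approved]; (6) [means_tested -> has_valid_id]; (7) [means_tested AND has_dependent -> cond_2]. New: case_approved, has_valid_id, cond_2.
Round 3: (4) [has_valid_id -> household_head]. New: household_head.
Round 4: (8) [household_head -> income_below_cap]. New: income_below_cap.
Round 5: (5) [income_below_cap AND case_approved -> priority_flag]; (9) [income_below_cap -> tax_filed]. New: priority_flag, tax_filed.
Round 6: (3) [priority_flag -> adult_resident]. New: adult_resident.
Closure: {address_verified, adult_resident, age_verified, case_approved, cond_2, eligible_subsidy, eligible_tier1, enrolled_program, exempt_fee, has_dependent, has_valid_id, household_head, identity_verified, income_below_cap, means_tested, notify_finance, over_18, priority_flag, renewal_due, tax_filed} — 20 facts.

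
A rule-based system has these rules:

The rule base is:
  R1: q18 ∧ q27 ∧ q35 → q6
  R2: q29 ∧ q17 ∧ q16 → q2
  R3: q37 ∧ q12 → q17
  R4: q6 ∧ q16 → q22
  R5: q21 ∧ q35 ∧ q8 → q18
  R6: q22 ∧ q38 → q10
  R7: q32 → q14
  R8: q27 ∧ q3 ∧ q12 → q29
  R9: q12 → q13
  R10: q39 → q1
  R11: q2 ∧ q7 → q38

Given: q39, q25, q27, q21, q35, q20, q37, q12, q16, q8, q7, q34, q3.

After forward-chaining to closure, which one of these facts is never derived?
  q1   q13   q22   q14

q14

Round 1 fires R3, R5, R8, R9, R10, giving q17, q18, q29, q13, q1.
Round 2 fires R1, R2, giving q6, q2.
Round 3 fires R4, R11, giving q22, q38.
Round 4 fires R6, giving q10.
Derived: q22 (round 3), q13 (round 1), q1 (round 1). q14 never appears in any round.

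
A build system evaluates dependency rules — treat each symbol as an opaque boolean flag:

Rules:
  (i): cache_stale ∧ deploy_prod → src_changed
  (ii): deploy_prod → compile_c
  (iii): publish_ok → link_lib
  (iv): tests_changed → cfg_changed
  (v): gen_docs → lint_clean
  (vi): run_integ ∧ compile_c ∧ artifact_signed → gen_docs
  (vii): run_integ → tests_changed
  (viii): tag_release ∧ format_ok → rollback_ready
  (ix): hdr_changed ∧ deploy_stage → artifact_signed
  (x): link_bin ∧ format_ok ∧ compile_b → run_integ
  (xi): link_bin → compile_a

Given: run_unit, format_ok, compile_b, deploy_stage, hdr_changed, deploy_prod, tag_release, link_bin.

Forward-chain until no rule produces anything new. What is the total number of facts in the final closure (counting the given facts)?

17

Round 1: (ii) [deploy_prod → compile_c]; (viii) [tag_release ∧ format_ok → rollback_ready]; (ix) [hdr_changed ∧ deploy_stage → artifact_signed]; (x) [link_bin ∧ format_ok ∧ compile_b → run_integ]; (xi) [link_bin → compile_a]. Adds compile_c, rollback_ready, artifact_signed, run_integ, compile_a.
Round 2: (vi) [run_integ ∧ compile_c ∧ artifact_signed → gen_docs]; (vii) [run_integ → tests_changed]. Adds gen_docs, tests_changed.
Round 3: (iv) [tests_changed → cfg_changed]; (v) [gen_docs → lint_clean]. Adds cfg_changed, lint_clean.
Closure: {artifact_signed, cfg_changed, compile_a, compile_b, compile_c, deploy_prod, deploy_stage, format_ok, gen_docs, hdr_changed, link_bin, lint_clean, rollback_ready, run_integ, run_unit, tag_release, tests_changed} — 17 facts.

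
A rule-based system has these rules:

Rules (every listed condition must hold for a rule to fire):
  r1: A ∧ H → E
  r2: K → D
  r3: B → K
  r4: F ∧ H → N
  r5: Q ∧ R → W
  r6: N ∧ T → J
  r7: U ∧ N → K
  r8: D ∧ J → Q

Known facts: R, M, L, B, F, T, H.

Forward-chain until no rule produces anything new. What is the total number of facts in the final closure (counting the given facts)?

Round 1: r3 [B → K]; r4 [F ∧ H → N]. New: K, N.
Round 2: r2 [K → D]; r6 [N ∧ T → J]. New: D, J.
Round 3: r8 [D ∧ J → Q]. New: Q.
Round 4: r5 [Q ∧ R → W]. New: W.
Closure: {B, D, F, H, J, K, L, M, N, Q, R, T, W} — 13 facts.

13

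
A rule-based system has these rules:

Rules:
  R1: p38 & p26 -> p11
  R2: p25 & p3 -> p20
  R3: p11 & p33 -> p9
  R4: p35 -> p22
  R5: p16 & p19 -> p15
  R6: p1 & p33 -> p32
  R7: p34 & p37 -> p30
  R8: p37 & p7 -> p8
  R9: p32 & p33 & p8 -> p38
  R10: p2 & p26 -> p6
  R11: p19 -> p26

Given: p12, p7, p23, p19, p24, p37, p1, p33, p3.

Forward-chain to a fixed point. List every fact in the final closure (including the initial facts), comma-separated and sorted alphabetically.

Round 1: R6 [p1 & p33 -> p32]; R8 [p37 & p7 -> p8]; R11 [p19 -> p26]. Adds p32, p8, p26.
Round 2: R9 [p32 & p33 & p8 -> p38]. Adds p38.
Round 3: R1 [p38 & p26 -> p11]. Adds p11.
Round 4: R3 [p11 & p33 -> p9]. Adds p9.

p1, p11, p12, p19, p23, p24, p26, p3, p32, p33, p37, p38, p7, p8, p9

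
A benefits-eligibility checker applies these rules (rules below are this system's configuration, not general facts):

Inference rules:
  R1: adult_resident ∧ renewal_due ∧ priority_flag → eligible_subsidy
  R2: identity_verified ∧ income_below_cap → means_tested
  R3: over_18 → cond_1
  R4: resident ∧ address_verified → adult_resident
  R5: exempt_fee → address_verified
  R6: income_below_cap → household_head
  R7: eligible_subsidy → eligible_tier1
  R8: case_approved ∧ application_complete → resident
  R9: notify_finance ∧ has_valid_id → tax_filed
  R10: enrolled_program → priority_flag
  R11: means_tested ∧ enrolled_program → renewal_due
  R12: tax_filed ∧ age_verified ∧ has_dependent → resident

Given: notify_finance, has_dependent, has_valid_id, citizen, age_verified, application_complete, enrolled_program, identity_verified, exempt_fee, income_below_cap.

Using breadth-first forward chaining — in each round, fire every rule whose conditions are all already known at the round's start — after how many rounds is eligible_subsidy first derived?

Round 1: R2 [identity_verified ∧ income_below_cap → means_tested]; R5 [exempt_fee → address_verified]; R6 [income_below_cap → household_head]; R9 [notify_finance ∧ has_valid_id → tax_filed]; R10 [enrolled_program → priority_flag]. Adds means_tested, address_verified, household_head, tax_filed, priority_flag.
Round 2: R11 [means_tested ∧ enrolled_program → renewal_due]; R12 [tax_filed ∧ age_verified ∧ has_dependent → resident]. Adds renewal_due, resident.
Round 3: R4 [resident ∧ address_verified → adult_resident]. Adds adult_resident.
Round 4: R1 [adult_resident ∧ renewal_due ∧ priority_flag → eligible_subsidy]. Adds eligible_subsidy.
eligible_subsidy first appears in round 4.

4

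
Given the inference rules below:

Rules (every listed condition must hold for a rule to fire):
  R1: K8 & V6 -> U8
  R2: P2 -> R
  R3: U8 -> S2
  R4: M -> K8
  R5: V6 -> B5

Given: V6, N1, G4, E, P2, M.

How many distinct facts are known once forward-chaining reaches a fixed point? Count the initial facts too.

Round 1: R2 [P2 -> R]; R4 [M -> K8]; R5 [V6 -> B5]. Adds R, K8, B5.
Round 2: R1 [K8 & V6 -> U8]. Adds U8.
Round 3: R3 [U8 -> S2]. Adds S2.
Closure: {B5, E, G4, K8, M, N1, P2, R, S2, U8, V6} — 11 facts.

11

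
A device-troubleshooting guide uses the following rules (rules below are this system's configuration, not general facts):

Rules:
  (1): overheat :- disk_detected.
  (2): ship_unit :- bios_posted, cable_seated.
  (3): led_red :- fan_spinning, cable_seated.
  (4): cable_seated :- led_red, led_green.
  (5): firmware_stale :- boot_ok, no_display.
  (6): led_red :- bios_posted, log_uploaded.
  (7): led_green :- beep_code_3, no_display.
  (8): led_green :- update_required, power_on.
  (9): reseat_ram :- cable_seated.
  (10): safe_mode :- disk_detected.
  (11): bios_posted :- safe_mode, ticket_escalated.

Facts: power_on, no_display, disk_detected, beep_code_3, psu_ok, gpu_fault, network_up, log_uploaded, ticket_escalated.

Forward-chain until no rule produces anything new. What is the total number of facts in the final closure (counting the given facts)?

17

Round 1 — (1), (7), (10), derive overheat, led_green, safe_mode.
Round 2 — (11), derive bios_posted.
Round 3 — (6), derive led_red.
Round 4 — (4), derive cable_seated.
Round 5 — (2), (9), derive ship_unit, reseat_ram.
Closure: {beep_code_3, bios_posted, cable_seated, disk_detected, gpu_fault, led_green, led_red, log_uploaded, network_up, no_display, overheat, power_on, psu_ok, reseat_ram, safe_mode, ship_unit, ticket_escalated} — 17 facts.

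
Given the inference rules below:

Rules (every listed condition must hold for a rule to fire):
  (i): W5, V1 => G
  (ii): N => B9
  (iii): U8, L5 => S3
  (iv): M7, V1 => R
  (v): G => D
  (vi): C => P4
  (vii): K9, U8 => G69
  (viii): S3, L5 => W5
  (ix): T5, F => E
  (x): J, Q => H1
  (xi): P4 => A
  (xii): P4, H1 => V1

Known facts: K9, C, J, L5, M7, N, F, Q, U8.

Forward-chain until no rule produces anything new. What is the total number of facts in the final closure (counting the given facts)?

[1] (ii) [N => B9]; (iii) [U8, L5 => S3]; (vi) [C => P4]; (vii) [K9, U8 => G69]; (x) [J, Q => H1]. ⇒ new: B9, S3, P4, G69, H1.
[2] (viii) [S3, L5 => W5]; (xi) [P4 => A]; (xii) [P4, H1 => V1]. ⇒ new: W5, A, V1.
[3] (i) [W5, V1 => G]; (iv) [M7, V1 => R]. ⇒ new: G, R.
[4] (v) [G => D]. ⇒ new: D.
Closure: {A, B9, C, D, F, G, G69, H1, J, K9, L5, M7, N, P4, Q, R, S3, U8, V1, W5} — 20 facts.

20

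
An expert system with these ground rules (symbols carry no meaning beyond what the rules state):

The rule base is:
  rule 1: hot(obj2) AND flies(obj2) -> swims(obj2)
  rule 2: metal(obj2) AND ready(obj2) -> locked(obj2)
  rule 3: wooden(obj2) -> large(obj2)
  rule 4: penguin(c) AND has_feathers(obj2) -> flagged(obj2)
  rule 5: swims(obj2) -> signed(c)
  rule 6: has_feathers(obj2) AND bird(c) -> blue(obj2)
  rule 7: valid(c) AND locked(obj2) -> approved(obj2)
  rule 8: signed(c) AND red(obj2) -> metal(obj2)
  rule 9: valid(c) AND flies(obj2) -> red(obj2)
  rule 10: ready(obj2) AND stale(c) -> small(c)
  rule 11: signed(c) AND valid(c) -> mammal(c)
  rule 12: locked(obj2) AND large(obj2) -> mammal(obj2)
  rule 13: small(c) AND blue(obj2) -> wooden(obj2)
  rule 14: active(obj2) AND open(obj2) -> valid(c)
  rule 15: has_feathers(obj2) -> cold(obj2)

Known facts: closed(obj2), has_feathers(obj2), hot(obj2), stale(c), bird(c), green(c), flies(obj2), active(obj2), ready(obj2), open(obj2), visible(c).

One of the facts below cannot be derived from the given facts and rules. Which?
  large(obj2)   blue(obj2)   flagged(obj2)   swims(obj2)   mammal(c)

flagged(obj2)

Round 1 fires rule 1, rule 6, rule 10, rule 14, rule 15, giving swims(obj2), blue(obj2), small(c), valid(c), cold(obj2).
Round 2 fires rule 5, rule 9, rule 13, giving signed(c), red(obj2), wooden(obj2).
Round 3 fires rule 3, rule 8, rule 11, giving large(obj2), metal(obj2), mammal(c).
Round 4 fires rule 2, giving locked(obj2).
Round 5 fires rule 7, rule 12, giving approved(obj2), mammal(obj2).
Derived: swims(obj2) (round 1), blue(obj2) (round 1), mammal(c) (round 3), large(obj2) (round 3). flagged(obj2) never appears in any round.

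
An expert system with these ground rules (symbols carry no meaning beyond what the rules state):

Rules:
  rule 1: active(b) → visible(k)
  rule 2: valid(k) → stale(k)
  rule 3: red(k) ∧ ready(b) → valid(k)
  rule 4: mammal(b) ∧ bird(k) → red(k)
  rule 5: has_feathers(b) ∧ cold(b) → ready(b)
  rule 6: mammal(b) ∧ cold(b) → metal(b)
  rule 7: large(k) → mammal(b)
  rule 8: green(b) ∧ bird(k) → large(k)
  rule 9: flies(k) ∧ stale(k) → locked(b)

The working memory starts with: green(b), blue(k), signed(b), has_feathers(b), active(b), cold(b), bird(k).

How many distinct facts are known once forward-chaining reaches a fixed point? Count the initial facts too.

Round 1 fires rule 1, rule 5, rule 8, giving visible(k), ready(b), large(k).
Round 2 fires rule 7, giving mammal(b).
Round 3 fires rule 4, rule 6, giving red(k), metal(b).
Round 4 fires rule 3, giving valid(k).
Round 5 fires rule 2, giving stale(k).
Closure: {active(b), bird(k), blue(k), cold(b), green(b), has_feathers(b), large(k), mammal(b), metal(b), ready(b), red(k), signed(b), stale(k), valid(k), visible(k)} — 15 facts.

15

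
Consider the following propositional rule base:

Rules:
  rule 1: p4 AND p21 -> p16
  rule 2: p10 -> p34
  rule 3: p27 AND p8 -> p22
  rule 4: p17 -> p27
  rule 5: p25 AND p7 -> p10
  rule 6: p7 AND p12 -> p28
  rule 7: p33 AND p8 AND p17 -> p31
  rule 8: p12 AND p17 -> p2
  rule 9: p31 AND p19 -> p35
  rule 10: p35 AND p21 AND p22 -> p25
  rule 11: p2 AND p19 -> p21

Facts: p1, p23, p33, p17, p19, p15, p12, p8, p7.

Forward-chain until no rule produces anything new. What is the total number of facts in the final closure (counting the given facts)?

Round 1 fires rule 4, rule 6, rule 7, rule 8, giving p27, p28, p31, p2.
Round 2 fires rule 3, rule 9, rule 11, giving p22, p35, p21.
Round 3 fires rule 10, giving p25.
Round 4 fires rule 5, giving p10.
Round 5 fires rule 2, giving p34.
Closure: {p1, p10, p12, p15, p17, p19, p2, p21, p22, p23, p25, p27, p28, p31, p33, p34, p35, p7, p8} — 19 facts.

19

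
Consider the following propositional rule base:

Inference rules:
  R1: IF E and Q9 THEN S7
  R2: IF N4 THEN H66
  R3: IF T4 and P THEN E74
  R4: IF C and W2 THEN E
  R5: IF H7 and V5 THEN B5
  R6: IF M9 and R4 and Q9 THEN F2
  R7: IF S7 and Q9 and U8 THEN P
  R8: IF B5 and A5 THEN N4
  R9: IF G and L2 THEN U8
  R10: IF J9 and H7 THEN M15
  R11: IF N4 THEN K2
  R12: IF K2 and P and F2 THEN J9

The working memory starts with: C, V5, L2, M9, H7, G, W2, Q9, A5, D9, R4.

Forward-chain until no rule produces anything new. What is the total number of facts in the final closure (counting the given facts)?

22

[1] R4 [IF C and W2 THEN E]; R5 [IF H7 and V5 THEN B5]; R6 [IF M9 and R4 and Q9 THEN F2]; R9 [IF G and L2 THEN U8]. ⇒ new: E, B5, F2, U8.
[2] R1 [IF E and Q9 THEN S7]; R8 [IF B5 and A5 THEN N4]. ⇒ new: S7, N4.
[3] R2 [IF N4 THEN H66]; R7 [IF S7 and Q9 and U8 THEN P]; R11 [IF N4 THEN K2]. ⇒ new: H66, P, K2.
[4] R12 [IF K2 and P and F2 THEN J9]. ⇒ new: J9.
[5] R10 [IF J9 and H7 THEN M15]. ⇒ new: M15.
Closure: {A5, B5, C, D9, E, F2, G, H66, H7, J9, K2, L2, M15, M9, N4, P, Q9, R4, S7, U8, V5, W2} — 22 facts.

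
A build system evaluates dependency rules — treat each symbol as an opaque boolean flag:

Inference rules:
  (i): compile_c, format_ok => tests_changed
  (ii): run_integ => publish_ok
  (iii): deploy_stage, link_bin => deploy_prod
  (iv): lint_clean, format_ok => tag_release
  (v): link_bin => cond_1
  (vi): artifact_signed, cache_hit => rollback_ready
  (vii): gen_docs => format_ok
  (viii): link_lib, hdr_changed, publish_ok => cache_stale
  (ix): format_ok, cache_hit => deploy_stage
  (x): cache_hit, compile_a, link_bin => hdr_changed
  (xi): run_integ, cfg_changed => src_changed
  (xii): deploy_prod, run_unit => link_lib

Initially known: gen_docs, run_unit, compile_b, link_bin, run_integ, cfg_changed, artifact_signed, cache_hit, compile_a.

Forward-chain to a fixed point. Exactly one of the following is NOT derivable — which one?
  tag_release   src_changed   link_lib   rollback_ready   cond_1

tag_release

Round 1: (ii) [run_integ => publish_ok]; (v) [link_bin => cond_1]; (vi) [artifact_signed, cache_hit => rollback_ready]; (vii) [gen_docs => format_ok]; (x) [cache_hit, compile_a, link_bin => hdr_changed]; (xi) [run_integ, cfg_changed => src_changed]. Adds publish_ok, cond_1, rollback_ready, format_ok, hdr_changed, src_changed.
Round 2: (ix) [format_ok, cache_hit => deploy_stage]. Adds deploy_stage.
Round 3: (iii) [deploy_stage, link_bin => deploy_prod]. Adds deploy_prod.
Round 4: (xii) [deploy_prod, run_unit => link_lib]. Adds link_lib.
Round 5: (viii) [link_lib, hdr_changed, publish_ok => cache_stale]. Adds cache_stale.
Derived: src_changed (round 1), rollback_ready (round 1), link_lib (round 4), cond_1 (round 1). tag_release never appears in any round.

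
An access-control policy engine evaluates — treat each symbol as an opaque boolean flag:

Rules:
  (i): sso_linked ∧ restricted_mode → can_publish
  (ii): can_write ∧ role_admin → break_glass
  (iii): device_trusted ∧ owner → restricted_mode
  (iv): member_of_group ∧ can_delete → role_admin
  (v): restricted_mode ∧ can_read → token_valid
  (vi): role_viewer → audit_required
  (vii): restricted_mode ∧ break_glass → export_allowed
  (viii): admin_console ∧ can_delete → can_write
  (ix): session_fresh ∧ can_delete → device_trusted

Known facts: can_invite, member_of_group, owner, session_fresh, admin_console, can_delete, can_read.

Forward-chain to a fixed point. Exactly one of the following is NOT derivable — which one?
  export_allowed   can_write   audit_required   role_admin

Round 1 fires (iv), (viii), (ix), giving role_admin, can_write, device_trusted.
Round 2 fires (ii), (iii), giving break_glass, restricted_mode.
Round 3 fires (v), (vii), giving token_valid, export_allowed.
Derived: can_write (round 1), export_allowed (round 3), role_admin (round 1). audit_required never appears in any round.

audit_required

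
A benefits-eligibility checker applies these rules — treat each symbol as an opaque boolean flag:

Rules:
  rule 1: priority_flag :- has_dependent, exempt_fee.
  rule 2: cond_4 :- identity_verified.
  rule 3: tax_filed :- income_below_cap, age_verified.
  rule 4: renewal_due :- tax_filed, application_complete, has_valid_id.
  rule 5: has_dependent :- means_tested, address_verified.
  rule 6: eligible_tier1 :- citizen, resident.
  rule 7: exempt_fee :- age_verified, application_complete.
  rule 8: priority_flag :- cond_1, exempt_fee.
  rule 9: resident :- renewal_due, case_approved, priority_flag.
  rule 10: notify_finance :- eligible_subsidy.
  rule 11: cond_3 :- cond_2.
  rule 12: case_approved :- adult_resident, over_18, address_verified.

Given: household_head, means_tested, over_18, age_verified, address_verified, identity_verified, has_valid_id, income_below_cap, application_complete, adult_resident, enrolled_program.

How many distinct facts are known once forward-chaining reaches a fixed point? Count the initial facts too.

19

[1] rule 2 [cond_4 :- identity_verified.]; rule 3 [tax_filed :- income_below_cap, age_verified.]; rule 5 [has_dependent :- means_tested, address_verified.]; rule 7 [exempt_fee :- age_verified, application_complete.]; rule 12 [case_approved :- adult_resident, over_18, address_verified.]. ⇒ new: cond_4, tax_filed, has_dependent, exempt_fee, case_approved.
[2] rule 1 [priority_flag :- has_dependent, exempt_fee.]; rule 4 [renewal_due :- tax_filed, application_complete, has_valid_id.]. ⇒ new: priority_flag, renewal_due.
[3] rule 9 [resident :- renewal_due, case_approved, priority_flag.]. ⇒ new: resident.
Closure: {address_verified, adult_resident, age_verified, application_complete, case_approved, cond_4, enrolled_program, exempt_fee, has_dependent, has_valid_id, household_head, identity_verified, income_below_cap, means_tested, over_18, priority_flag, renewal_due, resident, tax_filed} — 19 facts.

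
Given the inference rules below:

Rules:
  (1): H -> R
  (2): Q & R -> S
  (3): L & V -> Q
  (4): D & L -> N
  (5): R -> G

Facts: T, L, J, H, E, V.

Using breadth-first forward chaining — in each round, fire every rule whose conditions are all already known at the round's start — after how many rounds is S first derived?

Round 1 — (1), (3), derive R, Q.
Round 2 — (2), (5), derive S, G.
S first appears in round 2.

2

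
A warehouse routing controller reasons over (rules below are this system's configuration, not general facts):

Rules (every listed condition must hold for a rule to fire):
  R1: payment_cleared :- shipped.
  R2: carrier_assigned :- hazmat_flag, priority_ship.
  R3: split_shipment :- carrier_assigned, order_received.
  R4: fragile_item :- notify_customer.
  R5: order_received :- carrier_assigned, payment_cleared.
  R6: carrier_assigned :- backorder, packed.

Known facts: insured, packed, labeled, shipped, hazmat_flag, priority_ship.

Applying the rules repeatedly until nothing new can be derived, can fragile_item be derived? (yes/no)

no

Round 1 — R1, R2, derive payment_cleared, carrier_assigned.
Round 2 — R5, derive order_received.
Round 3 — R3, derive split_shipment.
Fixed point reached. fragile_item is concluded only by R4; R4 needs notify_customer (never derived).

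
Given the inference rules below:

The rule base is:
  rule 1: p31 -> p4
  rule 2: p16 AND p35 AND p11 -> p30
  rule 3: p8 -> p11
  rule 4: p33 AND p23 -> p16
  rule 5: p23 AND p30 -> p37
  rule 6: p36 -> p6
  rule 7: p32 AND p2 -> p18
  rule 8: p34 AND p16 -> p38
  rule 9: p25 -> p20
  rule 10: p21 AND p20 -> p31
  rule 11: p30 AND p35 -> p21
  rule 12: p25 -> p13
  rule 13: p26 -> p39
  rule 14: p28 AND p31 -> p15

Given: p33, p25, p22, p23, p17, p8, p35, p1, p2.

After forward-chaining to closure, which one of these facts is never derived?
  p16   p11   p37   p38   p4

Round 1: rule 3 [p8 -> p11]; rule 4 [p33 AND p23 -> p16]; rule 9 [p25 -> p20]; rule 12 [p25 -> p13]. Adds p11, p16, p20, p13.
Round 2: rule 2 [p16 AND p35 AND p11 -> p30]. Adds p30.
Round 3: rule 5 [p23 AND p30 -> p37]; rule 11 [p30 AND p35 -> p21]. Adds p37, p21.
Round 4: rule 10 [p21 AND p20 -> p31]. Adds p31.
Round 5: rule 1 [p31 -> p4]. Adds p4.
Derived: p11 (round 1), p16 (round 1), p4 (round 5), p37 (round 3). p38 never appears in any round.

p38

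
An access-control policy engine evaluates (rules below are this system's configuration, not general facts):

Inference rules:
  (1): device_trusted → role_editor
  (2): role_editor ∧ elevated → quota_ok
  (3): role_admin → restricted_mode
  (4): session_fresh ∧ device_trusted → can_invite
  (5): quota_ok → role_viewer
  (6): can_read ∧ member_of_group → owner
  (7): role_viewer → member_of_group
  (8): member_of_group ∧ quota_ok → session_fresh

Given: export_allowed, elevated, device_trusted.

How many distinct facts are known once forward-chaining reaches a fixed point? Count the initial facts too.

Round 1 — (1), derive role_editor.
Round 2 — (2), derive quota_ok.
Round 3 — (5), derive role_viewer.
Round 4 — (7), derive member_of_group.
Round 5 — (8), derive session_fresh.
Round 6 — (4), derive can_invite.
Closure: {can_invite, device_trusted, elevated, export_allowed, member_of_group, quota_ok, role_editor, role_viewer, session_fresh} — 9 facts.

9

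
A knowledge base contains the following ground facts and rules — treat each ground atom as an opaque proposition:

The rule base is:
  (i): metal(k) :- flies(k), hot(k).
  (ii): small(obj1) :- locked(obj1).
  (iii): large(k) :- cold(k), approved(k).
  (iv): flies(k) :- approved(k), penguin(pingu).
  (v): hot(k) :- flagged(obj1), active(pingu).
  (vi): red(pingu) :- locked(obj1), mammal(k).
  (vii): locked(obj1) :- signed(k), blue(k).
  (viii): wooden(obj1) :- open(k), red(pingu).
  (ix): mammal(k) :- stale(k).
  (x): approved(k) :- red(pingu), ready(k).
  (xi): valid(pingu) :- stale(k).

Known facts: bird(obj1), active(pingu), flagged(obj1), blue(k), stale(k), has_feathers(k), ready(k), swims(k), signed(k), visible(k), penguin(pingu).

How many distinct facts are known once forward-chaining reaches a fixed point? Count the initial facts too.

20

Round 1: (v) [hot(k) :- flagged(obj1), active(pingu).]; (vii) [locked(obj1) :- signed(k), blue(k).]; (ix) [mammal(k) :- stale(k).]; (xi) [valid(pingu) :- stale(k).]. Adds hot(k), locked(obj1), mammal(k), valid(pingu).
Round 2: (ii) [small(obj1) :- locked(obj1).]; (vi) [red(pingu) :- locked(obj1), mammal(k).]. Adds small(obj1), red(pingu).
Round 3: (x) [approved(k) :- red(pingu), ready(k).]. Adds approved(k).
Round 4: (iv) [flies(k) :- approved(k), penguin(pingu).]. Adds flies(k).
Round 5: (i) [metal(k) :- flies(k), hot(k).]. Adds metal(k).
Closure: {active(pingu), approved(k), bird(obj1), blue(k), flagged(obj1), flies(k), has_feathers(k), hot(k), locked(obj1), mammal(k), metal(k), penguin(pingu), ready(k), red(pingu), signed(k), small(obj1), stale(k), swims(k), valid(pingu), visible(k)} — 20 facts.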